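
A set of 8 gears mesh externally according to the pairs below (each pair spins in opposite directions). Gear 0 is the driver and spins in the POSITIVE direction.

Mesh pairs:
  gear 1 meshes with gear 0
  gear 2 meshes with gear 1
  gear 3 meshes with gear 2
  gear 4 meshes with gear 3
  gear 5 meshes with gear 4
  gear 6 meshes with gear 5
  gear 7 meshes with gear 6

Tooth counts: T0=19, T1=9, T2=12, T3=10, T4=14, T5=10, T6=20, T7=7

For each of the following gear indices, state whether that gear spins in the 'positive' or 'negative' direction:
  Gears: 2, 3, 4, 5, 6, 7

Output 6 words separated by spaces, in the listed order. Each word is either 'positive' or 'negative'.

Answer: positive negative positive negative positive negative

Derivation:
Gear 0 (driver): positive (depth 0)
  gear 1: meshes with gear 0 -> depth 1 -> negative (opposite of gear 0)
  gear 2: meshes with gear 1 -> depth 2 -> positive (opposite of gear 1)
  gear 3: meshes with gear 2 -> depth 3 -> negative (opposite of gear 2)
  gear 4: meshes with gear 3 -> depth 4 -> positive (opposite of gear 3)
  gear 5: meshes with gear 4 -> depth 5 -> negative (opposite of gear 4)
  gear 6: meshes with gear 5 -> depth 6 -> positive (opposite of gear 5)
  gear 7: meshes with gear 6 -> depth 7 -> negative (opposite of gear 6)
Queried indices 2, 3, 4, 5, 6, 7 -> positive, negative, positive, negative, positive, negative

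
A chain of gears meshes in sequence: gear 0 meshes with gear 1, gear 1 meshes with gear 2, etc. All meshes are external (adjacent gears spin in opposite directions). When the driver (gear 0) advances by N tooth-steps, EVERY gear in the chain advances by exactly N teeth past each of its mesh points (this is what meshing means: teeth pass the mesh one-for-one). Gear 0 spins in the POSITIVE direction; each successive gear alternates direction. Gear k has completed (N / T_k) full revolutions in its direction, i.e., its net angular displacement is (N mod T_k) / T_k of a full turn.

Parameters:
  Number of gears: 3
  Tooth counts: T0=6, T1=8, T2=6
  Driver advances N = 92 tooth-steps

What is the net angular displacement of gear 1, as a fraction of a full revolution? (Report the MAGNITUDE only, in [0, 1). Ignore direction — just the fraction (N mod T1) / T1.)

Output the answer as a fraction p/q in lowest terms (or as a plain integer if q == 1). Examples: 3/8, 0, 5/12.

Answer: 1/2

Derivation:
Chain of 3 gears, tooth counts: [6, 8, 6]
  gear 0: T0=6, direction=positive, advance = 92 mod 6 = 2 teeth = 2/6 turn
  gear 1: T1=8, direction=negative, advance = 92 mod 8 = 4 teeth = 4/8 turn
  gear 2: T2=6, direction=positive, advance = 92 mod 6 = 2 teeth = 2/6 turn
Gear 1: 92 mod 8 = 4
Fraction = 4 / 8 = 1/2 (gcd(4,8)=4) = 1/2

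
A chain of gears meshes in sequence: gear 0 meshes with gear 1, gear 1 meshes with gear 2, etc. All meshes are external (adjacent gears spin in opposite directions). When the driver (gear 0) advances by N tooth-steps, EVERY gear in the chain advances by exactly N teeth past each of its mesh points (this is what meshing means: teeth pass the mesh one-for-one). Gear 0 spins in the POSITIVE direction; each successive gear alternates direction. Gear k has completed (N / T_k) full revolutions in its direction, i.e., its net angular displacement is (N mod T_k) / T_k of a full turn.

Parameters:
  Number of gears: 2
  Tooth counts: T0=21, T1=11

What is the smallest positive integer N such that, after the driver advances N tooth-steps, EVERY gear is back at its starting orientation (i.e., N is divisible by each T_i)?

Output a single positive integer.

Answer: 231

Derivation:
Gear k returns to start when N is a multiple of T_k.
All gears at start simultaneously when N is a common multiple of [21, 11]; the smallest such N is lcm(21, 11).
Start: lcm = T0 = 21
Fold in T1=11: gcd(21, 11) = 1; lcm(21, 11) = 21 * 11 / 1 = 231 / 1 = 231
Full cycle length = 231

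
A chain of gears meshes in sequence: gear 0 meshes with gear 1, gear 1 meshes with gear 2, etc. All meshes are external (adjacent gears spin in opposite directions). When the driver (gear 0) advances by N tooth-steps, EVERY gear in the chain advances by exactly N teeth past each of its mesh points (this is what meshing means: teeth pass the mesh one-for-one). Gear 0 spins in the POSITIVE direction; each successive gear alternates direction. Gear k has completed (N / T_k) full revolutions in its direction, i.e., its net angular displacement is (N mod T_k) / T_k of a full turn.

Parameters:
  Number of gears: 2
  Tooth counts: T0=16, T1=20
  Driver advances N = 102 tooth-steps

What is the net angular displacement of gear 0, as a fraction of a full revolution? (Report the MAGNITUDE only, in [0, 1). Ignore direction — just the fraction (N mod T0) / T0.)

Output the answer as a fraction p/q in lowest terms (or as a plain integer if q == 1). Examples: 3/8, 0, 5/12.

Chain of 2 gears, tooth counts: [16, 20]
  gear 0: T0=16, direction=positive, advance = 102 mod 16 = 6 teeth = 6/16 turn
  gear 1: T1=20, direction=negative, advance = 102 mod 20 = 2 teeth = 2/20 turn
Gear 0: 102 mod 16 = 6
Fraction = 6 / 16 = 3/8 (gcd(6,16)=2) = 3/8

Answer: 3/8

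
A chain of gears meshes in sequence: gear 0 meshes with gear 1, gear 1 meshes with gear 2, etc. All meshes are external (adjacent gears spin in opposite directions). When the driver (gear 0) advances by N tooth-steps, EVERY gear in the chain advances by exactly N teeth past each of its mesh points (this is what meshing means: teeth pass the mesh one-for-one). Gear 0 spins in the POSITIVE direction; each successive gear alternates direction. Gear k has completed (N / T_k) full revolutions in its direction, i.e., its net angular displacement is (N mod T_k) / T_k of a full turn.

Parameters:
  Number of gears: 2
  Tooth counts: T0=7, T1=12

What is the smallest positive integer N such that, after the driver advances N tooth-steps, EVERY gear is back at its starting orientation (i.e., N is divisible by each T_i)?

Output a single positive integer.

Answer: 84

Derivation:
Gear k returns to start when N is a multiple of T_k.
All gears at start simultaneously when N is a common multiple of [7, 12]; the smallest such N is lcm(7, 12).
Start: lcm = T0 = 7
Fold in T1=12: gcd(7, 12) = 1; lcm(7, 12) = 7 * 12 / 1 = 84 / 1 = 84
Full cycle length = 84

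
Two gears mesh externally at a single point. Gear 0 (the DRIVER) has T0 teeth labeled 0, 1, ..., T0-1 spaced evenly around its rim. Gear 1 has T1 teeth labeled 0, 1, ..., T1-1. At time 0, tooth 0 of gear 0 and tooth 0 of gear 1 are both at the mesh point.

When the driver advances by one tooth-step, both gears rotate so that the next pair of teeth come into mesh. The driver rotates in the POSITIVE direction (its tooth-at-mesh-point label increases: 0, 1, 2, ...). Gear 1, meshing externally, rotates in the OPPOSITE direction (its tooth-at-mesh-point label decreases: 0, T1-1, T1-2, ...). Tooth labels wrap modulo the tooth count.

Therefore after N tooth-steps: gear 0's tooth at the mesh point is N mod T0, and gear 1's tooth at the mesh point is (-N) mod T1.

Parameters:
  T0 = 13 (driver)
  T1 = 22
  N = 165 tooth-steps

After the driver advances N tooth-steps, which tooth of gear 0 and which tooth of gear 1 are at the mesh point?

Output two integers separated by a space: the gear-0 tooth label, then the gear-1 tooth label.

Answer: 9 11

Derivation:
Gear 0 (driver, T0=13): tooth at mesh = N mod T0
  165 = 12 * 13 + 9, so 165 mod 13 = 9
  gear 0 tooth = 9
Gear 1 (driven, T1=22): tooth at mesh = (-N) mod T1
  165 = 7 * 22 + 11, so 165 mod 22 = 11
  (-165) mod 22 = (-11) mod 22 = 22 - 11 = 11
Mesh after 165 steps: gear-0 tooth 9 meets gear-1 tooth 11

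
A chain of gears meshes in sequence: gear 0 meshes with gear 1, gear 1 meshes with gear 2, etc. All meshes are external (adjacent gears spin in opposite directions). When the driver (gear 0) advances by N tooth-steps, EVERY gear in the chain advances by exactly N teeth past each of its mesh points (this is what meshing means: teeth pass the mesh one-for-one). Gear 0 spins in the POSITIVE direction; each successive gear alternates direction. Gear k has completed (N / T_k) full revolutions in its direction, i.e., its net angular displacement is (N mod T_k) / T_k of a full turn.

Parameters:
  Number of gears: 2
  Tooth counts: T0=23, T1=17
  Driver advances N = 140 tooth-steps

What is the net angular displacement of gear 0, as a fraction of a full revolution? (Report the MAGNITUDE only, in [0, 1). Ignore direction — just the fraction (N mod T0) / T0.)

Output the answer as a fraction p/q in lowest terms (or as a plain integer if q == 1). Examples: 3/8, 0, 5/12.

Chain of 2 gears, tooth counts: [23, 17]
  gear 0: T0=23, direction=positive, advance = 140 mod 23 = 2 teeth = 2/23 turn
  gear 1: T1=17, direction=negative, advance = 140 mod 17 = 4 teeth = 4/17 turn
Gear 0: 140 mod 23 = 2
Fraction = 2 / 23 = 2/23 (gcd(2,23)=1) = 2/23

Answer: 2/23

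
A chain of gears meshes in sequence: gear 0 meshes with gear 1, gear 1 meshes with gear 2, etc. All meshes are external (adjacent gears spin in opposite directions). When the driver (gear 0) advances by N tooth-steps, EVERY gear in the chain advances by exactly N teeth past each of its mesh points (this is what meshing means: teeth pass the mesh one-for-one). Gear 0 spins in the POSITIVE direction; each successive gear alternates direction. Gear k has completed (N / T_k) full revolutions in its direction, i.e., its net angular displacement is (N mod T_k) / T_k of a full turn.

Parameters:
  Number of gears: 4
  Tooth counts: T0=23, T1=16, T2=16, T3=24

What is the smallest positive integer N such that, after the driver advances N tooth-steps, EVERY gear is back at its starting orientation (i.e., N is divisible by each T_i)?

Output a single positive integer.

Gear k returns to start when N is a multiple of T_k.
All gears at start simultaneously when N is a common multiple of [23, 16, 16, 24]; the smallest such N is lcm(23, 16, 16, 24).
Start: lcm = T0 = 23
Fold in T1=16: gcd(23, 16) = 1; lcm(23, 16) = 23 * 16 / 1 = 368 / 1 = 368
Fold in T2=16: gcd(368, 16) = 16; lcm(368, 16) = 368 * 16 / 16 = 5888 / 16 = 368
Fold in T3=24: gcd(368, 24) = 8; lcm(368, 24) = 368 * 24 / 8 = 8832 / 8 = 1104
Full cycle length = 1104

Answer: 1104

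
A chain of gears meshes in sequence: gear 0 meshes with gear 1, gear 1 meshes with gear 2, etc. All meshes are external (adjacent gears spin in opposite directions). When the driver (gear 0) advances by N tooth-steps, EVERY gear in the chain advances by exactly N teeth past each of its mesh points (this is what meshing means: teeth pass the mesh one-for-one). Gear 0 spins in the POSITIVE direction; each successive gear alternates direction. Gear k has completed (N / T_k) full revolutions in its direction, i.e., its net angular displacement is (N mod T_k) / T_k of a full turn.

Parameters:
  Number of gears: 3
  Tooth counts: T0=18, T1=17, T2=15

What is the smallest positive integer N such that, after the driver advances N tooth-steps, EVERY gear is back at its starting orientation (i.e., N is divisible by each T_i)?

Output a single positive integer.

Gear k returns to start when N is a multiple of T_k.
All gears at start simultaneously when N is a common multiple of [18, 17, 15]; the smallest such N is lcm(18, 17, 15).
Start: lcm = T0 = 18
Fold in T1=17: gcd(18, 17) = 1; lcm(18, 17) = 18 * 17 / 1 = 306 / 1 = 306
Fold in T2=15: gcd(306, 15) = 3; lcm(306, 15) = 306 * 15 / 3 = 4590 / 3 = 1530
Full cycle length = 1530

Answer: 1530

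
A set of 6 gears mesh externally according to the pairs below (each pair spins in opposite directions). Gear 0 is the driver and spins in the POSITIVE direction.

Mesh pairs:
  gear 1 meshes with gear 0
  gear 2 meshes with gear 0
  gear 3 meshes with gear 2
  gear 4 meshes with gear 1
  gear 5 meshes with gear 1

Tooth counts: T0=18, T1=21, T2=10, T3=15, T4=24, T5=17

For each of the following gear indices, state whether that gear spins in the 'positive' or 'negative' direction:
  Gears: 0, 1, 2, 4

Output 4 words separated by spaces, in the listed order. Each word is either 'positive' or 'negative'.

Answer: positive negative negative positive

Derivation:
Gear 0 (driver): positive (depth 0)
  gear 1: meshes with gear 0 -> depth 1 -> negative (opposite of gear 0)
  gear 2: meshes with gear 0 -> depth 1 -> negative (opposite of gear 0)
  gear 3: meshes with gear 2 -> depth 2 -> positive (opposite of gear 2)
  gear 4: meshes with gear 1 -> depth 2 -> positive (opposite of gear 1)
  gear 5: meshes with gear 1 -> depth 2 -> positive (opposite of gear 1)
Queried indices 0, 1, 2, 4 -> positive, negative, negative, positive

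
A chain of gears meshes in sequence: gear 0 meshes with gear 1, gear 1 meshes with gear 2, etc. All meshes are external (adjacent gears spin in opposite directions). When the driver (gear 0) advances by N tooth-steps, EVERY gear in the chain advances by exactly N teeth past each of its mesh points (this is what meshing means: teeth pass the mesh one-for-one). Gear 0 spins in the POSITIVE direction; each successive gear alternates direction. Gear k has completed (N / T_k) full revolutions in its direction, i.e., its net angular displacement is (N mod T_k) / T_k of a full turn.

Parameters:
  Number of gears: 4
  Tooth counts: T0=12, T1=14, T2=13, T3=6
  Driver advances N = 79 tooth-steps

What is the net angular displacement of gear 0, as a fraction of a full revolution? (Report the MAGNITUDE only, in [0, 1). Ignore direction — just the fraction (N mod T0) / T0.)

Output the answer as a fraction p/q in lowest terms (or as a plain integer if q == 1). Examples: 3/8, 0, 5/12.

Answer: 7/12

Derivation:
Chain of 4 gears, tooth counts: [12, 14, 13, 6]
  gear 0: T0=12, direction=positive, advance = 79 mod 12 = 7 teeth = 7/12 turn
  gear 1: T1=14, direction=negative, advance = 79 mod 14 = 9 teeth = 9/14 turn
  gear 2: T2=13, direction=positive, advance = 79 mod 13 = 1 teeth = 1/13 turn
  gear 3: T3=6, direction=negative, advance = 79 mod 6 = 1 teeth = 1/6 turn
Gear 0: 79 mod 12 = 7
Fraction = 7 / 12 = 7/12 (gcd(7,12)=1) = 7/12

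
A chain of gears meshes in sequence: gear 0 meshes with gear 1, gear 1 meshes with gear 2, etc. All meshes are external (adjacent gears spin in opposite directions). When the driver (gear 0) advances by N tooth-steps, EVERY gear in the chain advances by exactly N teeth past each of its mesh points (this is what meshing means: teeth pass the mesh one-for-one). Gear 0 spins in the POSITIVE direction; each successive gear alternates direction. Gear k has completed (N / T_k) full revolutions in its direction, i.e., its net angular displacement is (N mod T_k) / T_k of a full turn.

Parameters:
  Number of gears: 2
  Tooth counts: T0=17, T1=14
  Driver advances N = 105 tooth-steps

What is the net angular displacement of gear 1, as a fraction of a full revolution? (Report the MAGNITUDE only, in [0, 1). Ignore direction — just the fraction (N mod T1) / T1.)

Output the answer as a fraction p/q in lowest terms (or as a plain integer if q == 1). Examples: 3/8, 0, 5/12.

Answer: 1/2

Derivation:
Chain of 2 gears, tooth counts: [17, 14]
  gear 0: T0=17, direction=positive, advance = 105 mod 17 = 3 teeth = 3/17 turn
  gear 1: T1=14, direction=negative, advance = 105 mod 14 = 7 teeth = 7/14 turn
Gear 1: 105 mod 14 = 7
Fraction = 7 / 14 = 1/2 (gcd(7,14)=7) = 1/2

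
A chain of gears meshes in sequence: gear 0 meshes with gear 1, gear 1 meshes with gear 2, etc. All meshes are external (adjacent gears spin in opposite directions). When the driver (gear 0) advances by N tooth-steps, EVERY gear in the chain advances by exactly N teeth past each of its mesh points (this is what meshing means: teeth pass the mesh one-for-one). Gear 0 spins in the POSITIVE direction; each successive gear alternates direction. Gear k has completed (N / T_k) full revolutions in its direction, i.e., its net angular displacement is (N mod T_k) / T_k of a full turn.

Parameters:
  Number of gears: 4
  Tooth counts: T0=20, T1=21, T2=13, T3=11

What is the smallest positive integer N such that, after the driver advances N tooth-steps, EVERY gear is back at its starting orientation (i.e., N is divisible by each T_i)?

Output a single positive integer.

Gear k returns to start when N is a multiple of T_k.
All gears at start simultaneously when N is a common multiple of [20, 21, 13, 11]; the smallest such N is lcm(20, 21, 13, 11).
Start: lcm = T0 = 20
Fold in T1=21: gcd(20, 21) = 1; lcm(20, 21) = 20 * 21 / 1 = 420 / 1 = 420
Fold in T2=13: gcd(420, 13) = 1; lcm(420, 13) = 420 * 13 / 1 = 5460 / 1 = 5460
Fold in T3=11: gcd(5460, 11) = 1; lcm(5460, 11) = 5460 * 11 / 1 = 60060 / 1 = 60060
Full cycle length = 60060

Answer: 60060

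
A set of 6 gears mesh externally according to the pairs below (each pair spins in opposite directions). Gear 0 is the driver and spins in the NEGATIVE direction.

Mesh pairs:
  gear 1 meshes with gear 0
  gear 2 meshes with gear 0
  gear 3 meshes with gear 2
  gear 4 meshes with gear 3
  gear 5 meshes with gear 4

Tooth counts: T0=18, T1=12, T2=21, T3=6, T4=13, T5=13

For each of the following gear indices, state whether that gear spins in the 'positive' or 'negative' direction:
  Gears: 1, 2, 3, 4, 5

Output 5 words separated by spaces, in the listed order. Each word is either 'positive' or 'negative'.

Answer: positive positive negative positive negative

Derivation:
Gear 0 (driver): negative (depth 0)
  gear 1: meshes with gear 0 -> depth 1 -> positive (opposite of gear 0)
  gear 2: meshes with gear 0 -> depth 1 -> positive (opposite of gear 0)
  gear 3: meshes with gear 2 -> depth 2 -> negative (opposite of gear 2)
  gear 4: meshes with gear 3 -> depth 3 -> positive (opposite of gear 3)
  gear 5: meshes with gear 4 -> depth 4 -> negative (opposite of gear 4)
Queried indices 1, 2, 3, 4, 5 -> positive, positive, negative, positive, negative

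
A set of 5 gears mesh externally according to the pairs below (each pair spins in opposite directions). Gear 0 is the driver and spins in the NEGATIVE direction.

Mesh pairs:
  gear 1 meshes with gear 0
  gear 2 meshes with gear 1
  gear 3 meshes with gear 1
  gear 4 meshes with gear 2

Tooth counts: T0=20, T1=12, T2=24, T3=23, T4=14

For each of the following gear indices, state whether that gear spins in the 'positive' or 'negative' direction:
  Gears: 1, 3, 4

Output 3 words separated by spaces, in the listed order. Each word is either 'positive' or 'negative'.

Answer: positive negative positive

Derivation:
Gear 0 (driver): negative (depth 0)
  gear 1: meshes with gear 0 -> depth 1 -> positive (opposite of gear 0)
  gear 2: meshes with gear 1 -> depth 2 -> negative (opposite of gear 1)
  gear 3: meshes with gear 1 -> depth 2 -> negative (opposite of gear 1)
  gear 4: meshes with gear 2 -> depth 3 -> positive (opposite of gear 2)
Queried indices 1, 3, 4 -> positive, negative, positive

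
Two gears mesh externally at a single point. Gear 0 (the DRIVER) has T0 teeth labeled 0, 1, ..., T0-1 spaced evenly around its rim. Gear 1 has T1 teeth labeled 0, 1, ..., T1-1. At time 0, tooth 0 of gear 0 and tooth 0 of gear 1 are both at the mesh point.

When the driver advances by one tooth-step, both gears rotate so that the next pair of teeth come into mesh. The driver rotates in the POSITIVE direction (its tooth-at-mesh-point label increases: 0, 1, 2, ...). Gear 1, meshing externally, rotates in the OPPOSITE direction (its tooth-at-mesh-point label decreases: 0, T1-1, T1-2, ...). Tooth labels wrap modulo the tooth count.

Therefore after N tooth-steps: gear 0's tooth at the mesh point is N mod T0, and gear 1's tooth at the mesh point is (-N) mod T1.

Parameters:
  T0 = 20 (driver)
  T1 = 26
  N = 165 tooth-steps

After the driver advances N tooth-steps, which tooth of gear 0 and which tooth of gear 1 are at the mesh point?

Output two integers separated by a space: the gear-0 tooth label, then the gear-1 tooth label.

Gear 0 (driver, T0=20): tooth at mesh = N mod T0
  165 = 8 * 20 + 5, so 165 mod 20 = 5
  gear 0 tooth = 5
Gear 1 (driven, T1=26): tooth at mesh = (-N) mod T1
  165 = 6 * 26 + 9, so 165 mod 26 = 9
  (-165) mod 26 = (-9) mod 26 = 26 - 9 = 17
Mesh after 165 steps: gear-0 tooth 5 meets gear-1 tooth 17

Answer: 5 17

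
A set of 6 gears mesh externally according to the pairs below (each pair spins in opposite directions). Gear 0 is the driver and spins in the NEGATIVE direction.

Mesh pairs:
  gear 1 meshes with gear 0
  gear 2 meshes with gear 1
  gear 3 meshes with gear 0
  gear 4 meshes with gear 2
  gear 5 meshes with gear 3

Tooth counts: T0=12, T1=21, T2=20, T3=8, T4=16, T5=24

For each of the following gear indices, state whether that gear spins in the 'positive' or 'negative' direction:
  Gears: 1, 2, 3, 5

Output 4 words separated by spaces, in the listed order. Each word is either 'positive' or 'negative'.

Answer: positive negative positive negative

Derivation:
Gear 0 (driver): negative (depth 0)
  gear 1: meshes with gear 0 -> depth 1 -> positive (opposite of gear 0)
  gear 2: meshes with gear 1 -> depth 2 -> negative (opposite of gear 1)
  gear 3: meshes with gear 0 -> depth 1 -> positive (opposite of gear 0)
  gear 4: meshes with gear 2 -> depth 3 -> positive (opposite of gear 2)
  gear 5: meshes with gear 3 -> depth 2 -> negative (opposite of gear 3)
Queried indices 1, 2, 3, 5 -> positive, negative, positive, negative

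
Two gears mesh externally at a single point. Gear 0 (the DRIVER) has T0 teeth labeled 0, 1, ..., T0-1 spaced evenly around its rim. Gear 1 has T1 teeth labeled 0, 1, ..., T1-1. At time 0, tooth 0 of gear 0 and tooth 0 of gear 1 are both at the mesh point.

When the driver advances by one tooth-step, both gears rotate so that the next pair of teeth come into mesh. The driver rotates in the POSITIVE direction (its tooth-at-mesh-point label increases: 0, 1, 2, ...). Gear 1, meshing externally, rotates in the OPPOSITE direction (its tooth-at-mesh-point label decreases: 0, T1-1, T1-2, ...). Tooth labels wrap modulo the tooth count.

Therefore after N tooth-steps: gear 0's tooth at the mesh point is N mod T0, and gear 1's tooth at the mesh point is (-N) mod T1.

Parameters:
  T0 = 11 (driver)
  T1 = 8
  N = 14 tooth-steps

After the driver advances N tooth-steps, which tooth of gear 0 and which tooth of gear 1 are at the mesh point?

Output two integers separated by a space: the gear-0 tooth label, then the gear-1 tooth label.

Answer: 3 2

Derivation:
Gear 0 (driver, T0=11): tooth at mesh = N mod T0
  14 = 1 * 11 + 3, so 14 mod 11 = 3
  gear 0 tooth = 3
Gear 1 (driven, T1=8): tooth at mesh = (-N) mod T1
  14 = 1 * 8 + 6, so 14 mod 8 = 6
  (-14) mod 8 = (-6) mod 8 = 8 - 6 = 2
Mesh after 14 steps: gear-0 tooth 3 meets gear-1 tooth 2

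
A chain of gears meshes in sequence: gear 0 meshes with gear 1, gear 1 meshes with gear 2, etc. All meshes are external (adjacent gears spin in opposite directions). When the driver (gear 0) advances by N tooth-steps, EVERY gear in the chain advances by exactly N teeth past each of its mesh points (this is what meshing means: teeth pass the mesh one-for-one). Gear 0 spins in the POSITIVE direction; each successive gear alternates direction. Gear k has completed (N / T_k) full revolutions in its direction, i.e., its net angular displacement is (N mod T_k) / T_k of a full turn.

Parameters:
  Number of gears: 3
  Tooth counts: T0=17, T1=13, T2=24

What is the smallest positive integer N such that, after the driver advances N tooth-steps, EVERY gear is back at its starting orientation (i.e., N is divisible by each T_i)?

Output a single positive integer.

Gear k returns to start when N is a multiple of T_k.
All gears at start simultaneously when N is a common multiple of [17, 13, 24]; the smallest such N is lcm(17, 13, 24).
Start: lcm = T0 = 17
Fold in T1=13: gcd(17, 13) = 1; lcm(17, 13) = 17 * 13 / 1 = 221 / 1 = 221
Fold in T2=24: gcd(221, 24) = 1; lcm(221, 24) = 221 * 24 / 1 = 5304 / 1 = 5304
Full cycle length = 5304

Answer: 5304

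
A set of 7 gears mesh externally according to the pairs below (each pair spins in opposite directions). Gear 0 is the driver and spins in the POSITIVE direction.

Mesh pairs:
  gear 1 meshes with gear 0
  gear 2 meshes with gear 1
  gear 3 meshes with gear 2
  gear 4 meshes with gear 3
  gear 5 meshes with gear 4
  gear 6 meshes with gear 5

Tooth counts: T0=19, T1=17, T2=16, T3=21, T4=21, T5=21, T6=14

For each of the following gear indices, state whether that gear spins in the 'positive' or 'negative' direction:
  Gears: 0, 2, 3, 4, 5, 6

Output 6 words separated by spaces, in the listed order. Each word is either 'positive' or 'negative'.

Gear 0 (driver): positive (depth 0)
  gear 1: meshes with gear 0 -> depth 1 -> negative (opposite of gear 0)
  gear 2: meshes with gear 1 -> depth 2 -> positive (opposite of gear 1)
  gear 3: meshes with gear 2 -> depth 3 -> negative (opposite of gear 2)
  gear 4: meshes with gear 3 -> depth 4 -> positive (opposite of gear 3)
  gear 5: meshes with gear 4 -> depth 5 -> negative (opposite of gear 4)
  gear 6: meshes with gear 5 -> depth 6 -> positive (opposite of gear 5)
Queried indices 0, 2, 3, 4, 5, 6 -> positive, positive, negative, positive, negative, positive

Answer: positive positive negative positive negative positive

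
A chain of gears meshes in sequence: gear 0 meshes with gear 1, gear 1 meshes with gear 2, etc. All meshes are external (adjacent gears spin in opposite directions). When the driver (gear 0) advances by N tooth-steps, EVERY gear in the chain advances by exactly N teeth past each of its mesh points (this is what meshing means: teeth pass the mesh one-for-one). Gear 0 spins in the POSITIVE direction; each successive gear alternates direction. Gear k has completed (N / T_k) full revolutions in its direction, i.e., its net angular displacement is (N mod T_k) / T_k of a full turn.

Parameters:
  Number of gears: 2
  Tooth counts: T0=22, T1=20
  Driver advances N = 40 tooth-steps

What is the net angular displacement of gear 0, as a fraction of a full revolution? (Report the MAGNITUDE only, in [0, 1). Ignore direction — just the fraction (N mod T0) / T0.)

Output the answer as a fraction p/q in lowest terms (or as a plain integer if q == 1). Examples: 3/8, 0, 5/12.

Chain of 2 gears, tooth counts: [22, 20]
  gear 0: T0=22, direction=positive, advance = 40 mod 22 = 18 teeth = 18/22 turn
  gear 1: T1=20, direction=negative, advance = 40 mod 20 = 0 teeth = 0/20 turn
Gear 0: 40 mod 22 = 18
Fraction = 18 / 22 = 9/11 (gcd(18,22)=2) = 9/11

Answer: 9/11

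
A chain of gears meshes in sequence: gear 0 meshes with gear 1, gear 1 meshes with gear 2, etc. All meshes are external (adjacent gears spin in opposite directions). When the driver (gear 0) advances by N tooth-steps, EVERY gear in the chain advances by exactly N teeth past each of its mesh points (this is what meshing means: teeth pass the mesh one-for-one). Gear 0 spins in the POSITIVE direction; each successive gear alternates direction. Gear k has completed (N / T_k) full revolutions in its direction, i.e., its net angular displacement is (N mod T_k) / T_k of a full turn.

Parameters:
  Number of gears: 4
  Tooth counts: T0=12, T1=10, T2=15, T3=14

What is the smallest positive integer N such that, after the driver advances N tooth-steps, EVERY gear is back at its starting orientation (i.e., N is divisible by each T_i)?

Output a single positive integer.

Gear k returns to start when N is a multiple of T_k.
All gears at start simultaneously when N is a common multiple of [12, 10, 15, 14]; the smallest such N is lcm(12, 10, 15, 14).
Start: lcm = T0 = 12
Fold in T1=10: gcd(12, 10) = 2; lcm(12, 10) = 12 * 10 / 2 = 120 / 2 = 60
Fold in T2=15: gcd(60, 15) = 15; lcm(60, 15) = 60 * 15 / 15 = 900 / 15 = 60
Fold in T3=14: gcd(60, 14) = 2; lcm(60, 14) = 60 * 14 / 2 = 840 / 2 = 420
Full cycle length = 420

Answer: 420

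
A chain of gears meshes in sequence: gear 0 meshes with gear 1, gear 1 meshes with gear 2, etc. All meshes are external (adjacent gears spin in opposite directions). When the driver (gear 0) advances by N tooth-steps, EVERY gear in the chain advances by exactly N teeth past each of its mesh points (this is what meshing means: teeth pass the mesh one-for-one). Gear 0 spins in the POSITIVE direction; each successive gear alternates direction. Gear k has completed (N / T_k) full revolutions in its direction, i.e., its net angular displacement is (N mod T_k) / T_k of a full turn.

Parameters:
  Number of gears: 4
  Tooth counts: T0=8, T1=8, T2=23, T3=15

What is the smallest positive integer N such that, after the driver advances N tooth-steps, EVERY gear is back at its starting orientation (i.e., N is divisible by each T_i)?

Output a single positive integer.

Gear k returns to start when N is a multiple of T_k.
All gears at start simultaneously when N is a common multiple of [8, 8, 23, 15]; the smallest such N is lcm(8, 8, 23, 15).
Start: lcm = T0 = 8
Fold in T1=8: gcd(8, 8) = 8; lcm(8, 8) = 8 * 8 / 8 = 64 / 8 = 8
Fold in T2=23: gcd(8, 23) = 1; lcm(8, 23) = 8 * 23 / 1 = 184 / 1 = 184
Fold in T3=15: gcd(184, 15) = 1; lcm(184, 15) = 184 * 15 / 1 = 2760 / 1 = 2760
Full cycle length = 2760

Answer: 2760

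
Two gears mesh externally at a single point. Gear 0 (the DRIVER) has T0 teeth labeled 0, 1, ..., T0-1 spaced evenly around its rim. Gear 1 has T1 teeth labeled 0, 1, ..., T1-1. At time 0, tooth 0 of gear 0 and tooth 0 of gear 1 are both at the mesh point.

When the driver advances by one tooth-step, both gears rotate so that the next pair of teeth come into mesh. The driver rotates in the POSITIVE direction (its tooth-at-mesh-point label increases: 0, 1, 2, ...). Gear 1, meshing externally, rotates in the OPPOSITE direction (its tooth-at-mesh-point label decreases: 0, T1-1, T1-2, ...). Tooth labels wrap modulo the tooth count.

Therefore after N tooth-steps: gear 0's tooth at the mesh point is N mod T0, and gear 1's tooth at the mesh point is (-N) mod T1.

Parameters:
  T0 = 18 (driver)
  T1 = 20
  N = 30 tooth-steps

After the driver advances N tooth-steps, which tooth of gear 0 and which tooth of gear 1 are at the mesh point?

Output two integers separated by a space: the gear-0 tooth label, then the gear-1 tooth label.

Answer: 12 10

Derivation:
Gear 0 (driver, T0=18): tooth at mesh = N mod T0
  30 = 1 * 18 + 12, so 30 mod 18 = 12
  gear 0 tooth = 12
Gear 1 (driven, T1=20): tooth at mesh = (-N) mod T1
  30 = 1 * 20 + 10, so 30 mod 20 = 10
  (-30) mod 20 = (-10) mod 20 = 20 - 10 = 10
Mesh after 30 steps: gear-0 tooth 12 meets gear-1 tooth 10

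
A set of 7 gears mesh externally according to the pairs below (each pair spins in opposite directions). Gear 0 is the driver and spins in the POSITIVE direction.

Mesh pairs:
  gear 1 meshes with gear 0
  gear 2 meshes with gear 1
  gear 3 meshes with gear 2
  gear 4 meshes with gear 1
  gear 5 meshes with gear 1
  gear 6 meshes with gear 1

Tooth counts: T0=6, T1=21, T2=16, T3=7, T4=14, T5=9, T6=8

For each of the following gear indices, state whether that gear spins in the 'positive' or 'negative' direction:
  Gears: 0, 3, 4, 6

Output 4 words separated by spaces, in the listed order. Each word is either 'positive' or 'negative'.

Answer: positive negative positive positive

Derivation:
Gear 0 (driver): positive (depth 0)
  gear 1: meshes with gear 0 -> depth 1 -> negative (opposite of gear 0)
  gear 2: meshes with gear 1 -> depth 2 -> positive (opposite of gear 1)
  gear 3: meshes with gear 2 -> depth 3 -> negative (opposite of gear 2)
  gear 4: meshes with gear 1 -> depth 2 -> positive (opposite of gear 1)
  gear 5: meshes with gear 1 -> depth 2 -> positive (opposite of gear 1)
  gear 6: meshes with gear 1 -> depth 2 -> positive (opposite of gear 1)
Queried indices 0, 3, 4, 6 -> positive, negative, positive, positive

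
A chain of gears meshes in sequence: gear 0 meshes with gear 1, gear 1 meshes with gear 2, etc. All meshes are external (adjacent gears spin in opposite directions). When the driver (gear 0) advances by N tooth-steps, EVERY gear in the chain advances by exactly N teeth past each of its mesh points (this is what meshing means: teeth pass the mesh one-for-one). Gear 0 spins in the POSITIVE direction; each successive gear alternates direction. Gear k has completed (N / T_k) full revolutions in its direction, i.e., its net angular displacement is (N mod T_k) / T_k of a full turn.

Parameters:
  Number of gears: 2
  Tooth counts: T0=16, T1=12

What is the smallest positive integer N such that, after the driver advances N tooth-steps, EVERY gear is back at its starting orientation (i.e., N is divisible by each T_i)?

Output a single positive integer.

Answer: 48

Derivation:
Gear k returns to start when N is a multiple of T_k.
All gears at start simultaneously when N is a common multiple of [16, 12]; the smallest such N is lcm(16, 12).
Start: lcm = T0 = 16
Fold in T1=12: gcd(16, 12) = 4; lcm(16, 12) = 16 * 12 / 4 = 192 / 4 = 48
Full cycle length = 48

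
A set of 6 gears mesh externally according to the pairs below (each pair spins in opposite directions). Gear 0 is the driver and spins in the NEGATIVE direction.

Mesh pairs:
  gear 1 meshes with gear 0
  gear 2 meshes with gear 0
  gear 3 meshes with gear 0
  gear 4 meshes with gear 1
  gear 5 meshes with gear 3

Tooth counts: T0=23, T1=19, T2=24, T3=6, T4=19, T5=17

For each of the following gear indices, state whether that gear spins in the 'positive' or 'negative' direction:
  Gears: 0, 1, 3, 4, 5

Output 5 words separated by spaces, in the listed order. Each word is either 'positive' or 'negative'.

Answer: negative positive positive negative negative

Derivation:
Gear 0 (driver): negative (depth 0)
  gear 1: meshes with gear 0 -> depth 1 -> positive (opposite of gear 0)
  gear 2: meshes with gear 0 -> depth 1 -> positive (opposite of gear 0)
  gear 3: meshes with gear 0 -> depth 1 -> positive (opposite of gear 0)
  gear 4: meshes with gear 1 -> depth 2 -> negative (opposite of gear 1)
  gear 5: meshes with gear 3 -> depth 2 -> negative (opposite of gear 3)
Queried indices 0, 1, 3, 4, 5 -> negative, positive, positive, negative, negative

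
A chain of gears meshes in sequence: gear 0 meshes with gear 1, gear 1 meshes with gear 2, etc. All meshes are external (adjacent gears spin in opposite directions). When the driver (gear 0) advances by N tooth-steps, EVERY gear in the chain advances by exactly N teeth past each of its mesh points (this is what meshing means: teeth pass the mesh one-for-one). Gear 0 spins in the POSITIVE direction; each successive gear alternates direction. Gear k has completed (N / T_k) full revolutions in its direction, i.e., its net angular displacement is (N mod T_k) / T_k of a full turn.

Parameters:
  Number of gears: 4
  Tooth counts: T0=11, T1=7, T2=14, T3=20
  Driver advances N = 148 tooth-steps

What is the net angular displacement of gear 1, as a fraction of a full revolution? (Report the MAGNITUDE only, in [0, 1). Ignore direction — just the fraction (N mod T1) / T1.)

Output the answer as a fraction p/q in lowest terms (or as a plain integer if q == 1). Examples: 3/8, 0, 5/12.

Answer: 1/7

Derivation:
Chain of 4 gears, tooth counts: [11, 7, 14, 20]
  gear 0: T0=11, direction=positive, advance = 148 mod 11 = 5 teeth = 5/11 turn
  gear 1: T1=7, direction=negative, advance = 148 mod 7 = 1 teeth = 1/7 turn
  gear 2: T2=14, direction=positive, advance = 148 mod 14 = 8 teeth = 8/14 turn
  gear 3: T3=20, direction=negative, advance = 148 mod 20 = 8 teeth = 8/20 turn
Gear 1: 148 mod 7 = 1
Fraction = 1 / 7 = 1/7 (gcd(1,7)=1) = 1/7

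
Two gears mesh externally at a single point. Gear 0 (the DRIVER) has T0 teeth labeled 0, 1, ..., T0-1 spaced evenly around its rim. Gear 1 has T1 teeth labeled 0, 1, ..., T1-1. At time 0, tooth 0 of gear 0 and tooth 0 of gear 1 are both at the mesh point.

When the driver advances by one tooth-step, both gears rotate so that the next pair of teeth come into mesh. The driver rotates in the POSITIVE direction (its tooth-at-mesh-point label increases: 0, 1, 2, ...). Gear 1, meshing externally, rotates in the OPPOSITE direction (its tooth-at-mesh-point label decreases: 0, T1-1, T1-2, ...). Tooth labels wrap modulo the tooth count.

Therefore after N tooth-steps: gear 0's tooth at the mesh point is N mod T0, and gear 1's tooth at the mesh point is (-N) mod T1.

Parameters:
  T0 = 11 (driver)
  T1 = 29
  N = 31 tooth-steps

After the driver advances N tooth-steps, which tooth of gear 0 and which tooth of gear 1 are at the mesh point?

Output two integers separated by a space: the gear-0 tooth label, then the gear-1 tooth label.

Answer: 9 27

Derivation:
Gear 0 (driver, T0=11): tooth at mesh = N mod T0
  31 = 2 * 11 + 9, so 31 mod 11 = 9
  gear 0 tooth = 9
Gear 1 (driven, T1=29): tooth at mesh = (-N) mod T1
  31 = 1 * 29 + 2, so 31 mod 29 = 2
  (-31) mod 29 = (-2) mod 29 = 29 - 2 = 27
Mesh after 31 steps: gear-0 tooth 9 meets gear-1 tooth 27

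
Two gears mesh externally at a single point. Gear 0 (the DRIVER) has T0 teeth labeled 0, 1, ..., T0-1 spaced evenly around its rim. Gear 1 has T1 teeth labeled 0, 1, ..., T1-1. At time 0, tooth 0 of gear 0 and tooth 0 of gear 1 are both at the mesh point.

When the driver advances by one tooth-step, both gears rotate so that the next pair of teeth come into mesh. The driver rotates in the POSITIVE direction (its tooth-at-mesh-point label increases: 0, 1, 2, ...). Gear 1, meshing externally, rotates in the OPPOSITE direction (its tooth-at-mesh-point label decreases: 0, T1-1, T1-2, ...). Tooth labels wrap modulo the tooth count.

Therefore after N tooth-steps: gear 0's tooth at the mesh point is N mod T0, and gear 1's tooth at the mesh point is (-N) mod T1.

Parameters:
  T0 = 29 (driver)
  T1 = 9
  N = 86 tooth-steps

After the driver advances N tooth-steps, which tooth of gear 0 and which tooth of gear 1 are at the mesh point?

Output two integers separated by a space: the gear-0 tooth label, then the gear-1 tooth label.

Gear 0 (driver, T0=29): tooth at mesh = N mod T0
  86 = 2 * 29 + 28, so 86 mod 29 = 28
  gear 0 tooth = 28
Gear 1 (driven, T1=9): tooth at mesh = (-N) mod T1
  86 = 9 * 9 + 5, so 86 mod 9 = 5
  (-86) mod 9 = (-5) mod 9 = 9 - 5 = 4
Mesh after 86 steps: gear-0 tooth 28 meets gear-1 tooth 4

Answer: 28 4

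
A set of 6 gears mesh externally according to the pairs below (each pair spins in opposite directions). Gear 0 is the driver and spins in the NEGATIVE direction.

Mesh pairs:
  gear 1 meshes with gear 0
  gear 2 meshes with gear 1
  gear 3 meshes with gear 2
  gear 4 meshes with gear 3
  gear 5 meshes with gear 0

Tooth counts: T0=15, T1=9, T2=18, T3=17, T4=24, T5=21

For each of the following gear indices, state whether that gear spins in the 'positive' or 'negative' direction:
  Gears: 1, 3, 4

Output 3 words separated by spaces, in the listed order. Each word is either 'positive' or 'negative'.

Gear 0 (driver): negative (depth 0)
  gear 1: meshes with gear 0 -> depth 1 -> positive (opposite of gear 0)
  gear 2: meshes with gear 1 -> depth 2 -> negative (opposite of gear 1)
  gear 3: meshes with gear 2 -> depth 3 -> positive (opposite of gear 2)
  gear 4: meshes with gear 3 -> depth 4 -> negative (opposite of gear 3)
  gear 5: meshes with gear 0 -> depth 1 -> positive (opposite of gear 0)
Queried indices 1, 3, 4 -> positive, positive, negative

Answer: positive positive negative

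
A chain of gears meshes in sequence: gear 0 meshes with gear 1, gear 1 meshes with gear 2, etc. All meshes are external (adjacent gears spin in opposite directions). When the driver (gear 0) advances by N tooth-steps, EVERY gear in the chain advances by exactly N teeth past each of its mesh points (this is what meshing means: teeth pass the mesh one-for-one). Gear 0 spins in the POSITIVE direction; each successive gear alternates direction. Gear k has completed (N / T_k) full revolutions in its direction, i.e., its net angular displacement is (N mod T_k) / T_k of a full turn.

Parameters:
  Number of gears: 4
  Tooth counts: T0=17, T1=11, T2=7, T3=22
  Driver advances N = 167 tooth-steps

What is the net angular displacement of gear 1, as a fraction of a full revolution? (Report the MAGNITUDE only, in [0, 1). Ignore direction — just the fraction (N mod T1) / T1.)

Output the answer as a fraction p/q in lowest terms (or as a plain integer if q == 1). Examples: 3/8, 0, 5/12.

Answer: 2/11

Derivation:
Chain of 4 gears, tooth counts: [17, 11, 7, 22]
  gear 0: T0=17, direction=positive, advance = 167 mod 17 = 14 teeth = 14/17 turn
  gear 1: T1=11, direction=negative, advance = 167 mod 11 = 2 teeth = 2/11 turn
  gear 2: T2=7, direction=positive, advance = 167 mod 7 = 6 teeth = 6/7 turn
  gear 3: T3=22, direction=negative, advance = 167 mod 22 = 13 teeth = 13/22 turn
Gear 1: 167 mod 11 = 2
Fraction = 2 / 11 = 2/11 (gcd(2,11)=1) = 2/11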